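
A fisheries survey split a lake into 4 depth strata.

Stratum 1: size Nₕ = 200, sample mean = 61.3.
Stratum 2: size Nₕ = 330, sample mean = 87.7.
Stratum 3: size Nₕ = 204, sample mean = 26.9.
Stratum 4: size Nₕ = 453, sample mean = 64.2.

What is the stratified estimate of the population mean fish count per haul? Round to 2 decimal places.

63.83

x̄_st = (Σ Nₕx̄ₕ) / (Σ Nₕ) = (200·61.3 + 330·87.7 + 204·26.9 + 453·64.2) / 1187
= 75771.2 / 1187 = 63.8342... → 63.83.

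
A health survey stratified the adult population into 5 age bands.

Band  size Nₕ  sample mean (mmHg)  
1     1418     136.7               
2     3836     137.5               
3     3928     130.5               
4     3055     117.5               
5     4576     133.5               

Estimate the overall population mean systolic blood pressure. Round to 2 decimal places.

131.07

N = 16813; weights Wₕ = Nₕ/N = (0.0843, 0.2282, 0.2336, 0.1817, 0.2722).
x̄_st = Σ Wₕ·x̄ₕ = 0.0843·136.7 + 0.2282·137.5 + 0.2336·130.5 + 0.1817·117.5 + 0.2722·133.5 ≈ 131.0744...
→ 131.07.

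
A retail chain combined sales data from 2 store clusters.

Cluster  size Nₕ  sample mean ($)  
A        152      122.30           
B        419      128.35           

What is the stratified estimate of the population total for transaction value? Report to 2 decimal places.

A: 152·122.30 = 18589.6
B: 419·128.35 = 53778.65
τ̂ = Σ Nₕx̄ₕ = 72368.25.

72368.25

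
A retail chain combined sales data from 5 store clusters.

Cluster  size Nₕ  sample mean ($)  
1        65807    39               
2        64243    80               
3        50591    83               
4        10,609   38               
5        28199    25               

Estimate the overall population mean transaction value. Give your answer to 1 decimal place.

59.3

x̄_st = (Σ Nₕx̄ₕ) / (Σ Nₕ) = (65807·39 + 64243·80 + 50591·83 + 10609·38 + 28199·25) / 219449
= 13013083 / 219449 = 59.299... → 59.3.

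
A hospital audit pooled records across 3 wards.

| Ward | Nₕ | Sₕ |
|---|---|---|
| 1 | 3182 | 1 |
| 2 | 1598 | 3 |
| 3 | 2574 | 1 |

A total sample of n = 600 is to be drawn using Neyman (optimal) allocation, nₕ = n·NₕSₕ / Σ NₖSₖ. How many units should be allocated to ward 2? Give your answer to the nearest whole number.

273

Σ NₕSₕ = 3182·1 + 1598·3 + 2574·1 = 10550.
Share for 2: 4794/10550 = 0.45441.
n_2 = 600 × 0.45441 = 272.645... → 273.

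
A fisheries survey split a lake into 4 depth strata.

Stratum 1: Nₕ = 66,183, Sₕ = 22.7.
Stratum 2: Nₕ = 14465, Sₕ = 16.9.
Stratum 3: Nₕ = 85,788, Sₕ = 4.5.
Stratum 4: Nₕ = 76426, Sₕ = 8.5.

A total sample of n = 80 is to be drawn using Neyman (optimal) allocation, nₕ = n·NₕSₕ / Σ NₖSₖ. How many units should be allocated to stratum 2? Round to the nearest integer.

1: NₕSₕ = 66183·22.7 = 1502354.1
2: NₕSₕ = 14465·16.9 = 244458.5
3: NₕSₕ = 85788·4.5 = 386046
4: NₕSₕ = 76426·8.5 = 649621
Σ NₕSₕ = 2782479.6.
n_2 = 80·244458.5/2782479.6 = 7.029... → 7.

7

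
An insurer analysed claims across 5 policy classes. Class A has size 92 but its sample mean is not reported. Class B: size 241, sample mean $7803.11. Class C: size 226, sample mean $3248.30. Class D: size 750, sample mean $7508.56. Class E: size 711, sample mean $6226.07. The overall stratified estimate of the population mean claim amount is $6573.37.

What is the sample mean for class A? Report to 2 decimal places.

6580.29

N = 92 + 241 + 226 + 750 + 711 = 2020.
Overall total = μ·N = 6573.37·2020 = 13278207.4.
Subtract the known strata: 241·7803.11 + 226·3248.30 + 750·7508.56 + 711·6226.07 = 12672821.08.
Remaining total for class A: 13278207.4 − 12672821.08 = 605386.32.
Divide by its size: 605386.32 / 92 = 6580.2861... → 6580.29.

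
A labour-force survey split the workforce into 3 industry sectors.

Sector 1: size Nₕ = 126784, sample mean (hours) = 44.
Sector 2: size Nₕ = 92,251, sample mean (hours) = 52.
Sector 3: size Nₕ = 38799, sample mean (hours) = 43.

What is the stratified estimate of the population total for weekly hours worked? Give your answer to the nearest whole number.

1: 126784·44 = 5578496
2: 92251·52 = 4797052
3: 38799·43 = 1668357
τ̂ = Σ Nₕx̄ₕ = 12043905.

12043905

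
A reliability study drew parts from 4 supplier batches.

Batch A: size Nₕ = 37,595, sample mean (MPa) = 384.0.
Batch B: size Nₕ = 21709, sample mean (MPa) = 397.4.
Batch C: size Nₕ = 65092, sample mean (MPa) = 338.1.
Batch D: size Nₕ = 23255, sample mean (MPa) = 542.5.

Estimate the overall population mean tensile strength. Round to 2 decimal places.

x̄_st = (Σ Nₕx̄ₕ) / (Σ Nₕ) = (37595·384.0 + 21709·397.4 + 65092·338.1 + 23255·542.5) / 147651
= 57687079.3 / 147651 = 390.6989... → 390.70.

390.70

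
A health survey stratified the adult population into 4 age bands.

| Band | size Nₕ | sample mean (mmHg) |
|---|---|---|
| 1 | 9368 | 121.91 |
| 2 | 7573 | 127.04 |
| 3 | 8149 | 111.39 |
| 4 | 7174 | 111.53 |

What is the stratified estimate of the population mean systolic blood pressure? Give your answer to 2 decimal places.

x̄_st = (Σ Nₕx̄ₕ) / (Σ Nₕ) = (9368·121.91 + 7573·127.04 + 8149·111.39 + 7174·111.53) / 32264
= 3811960.13 / 32264 = 118.1490... → 118.15.

118.15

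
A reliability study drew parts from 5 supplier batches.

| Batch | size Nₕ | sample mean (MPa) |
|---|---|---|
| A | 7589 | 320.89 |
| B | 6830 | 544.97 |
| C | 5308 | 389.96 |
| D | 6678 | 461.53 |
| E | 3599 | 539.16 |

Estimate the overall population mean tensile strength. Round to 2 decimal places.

N = 30004; weights Wₕ = Nₕ/N = (0.2529, 0.2276, 0.1769, 0.2226, 0.1200).
x̄_st = Σ Wₕ·x̄ₕ = 0.2529·320.89 + 0.2276·544.97 + 0.1769·389.96 + 0.2226·461.53 + 0.1200·539.16 ≈ 441.6018...
→ 441.60.

441.60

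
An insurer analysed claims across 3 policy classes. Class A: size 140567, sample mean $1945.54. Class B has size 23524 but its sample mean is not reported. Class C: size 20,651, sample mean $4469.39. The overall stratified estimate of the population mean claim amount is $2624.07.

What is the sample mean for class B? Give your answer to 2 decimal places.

5058.66

Σ Nₕx̄ₕ = N·μ, so 23524·x̄_B = 184742·2624.07 − (140567·1945.54 + 20651·4469.39).
= 484775939.94 − 365776094.07 = 118999845.87.
x̄_B = 118999845.87 / 23524 = 5058.6569... → 5058.66.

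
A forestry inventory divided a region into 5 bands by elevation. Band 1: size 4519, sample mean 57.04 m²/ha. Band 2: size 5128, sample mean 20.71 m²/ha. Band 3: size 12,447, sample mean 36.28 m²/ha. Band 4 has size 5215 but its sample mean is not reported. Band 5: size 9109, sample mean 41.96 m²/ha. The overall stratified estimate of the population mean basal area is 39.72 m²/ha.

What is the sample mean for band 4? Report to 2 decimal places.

47.70

Σ Nₕx̄ₕ = N·μ, so 5215·x̄_4 = 36418·39.72 − (4519·57.04 + 5128·20.71 + 12447·36.28 + 9109·41.96).
= 1446522.96 − 1197755.44 = 248767.52.
x̄_4 = 248767.52 / 5215 = 47.7023... → 47.70.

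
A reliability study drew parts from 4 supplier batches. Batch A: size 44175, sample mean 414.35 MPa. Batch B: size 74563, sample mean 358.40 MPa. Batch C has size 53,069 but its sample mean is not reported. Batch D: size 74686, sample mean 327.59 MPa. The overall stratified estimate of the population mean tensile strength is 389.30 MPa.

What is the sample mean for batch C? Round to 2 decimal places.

498.71

N = 44175 + 74563 + 53069 + 74686 = 246493.
Overall total = μ·N = 389.30·246493 = 95959724.9.
Subtract the known strata: 44175·414.35 + 74563·358.40 + 74686·327.59 = 69493677.19.
Remaining total for batch C: 95959724.9 − 69493677.19 = 26466047.71.
Divide by its size: 26466047.71 / 53069 = 498.7101... → 498.71.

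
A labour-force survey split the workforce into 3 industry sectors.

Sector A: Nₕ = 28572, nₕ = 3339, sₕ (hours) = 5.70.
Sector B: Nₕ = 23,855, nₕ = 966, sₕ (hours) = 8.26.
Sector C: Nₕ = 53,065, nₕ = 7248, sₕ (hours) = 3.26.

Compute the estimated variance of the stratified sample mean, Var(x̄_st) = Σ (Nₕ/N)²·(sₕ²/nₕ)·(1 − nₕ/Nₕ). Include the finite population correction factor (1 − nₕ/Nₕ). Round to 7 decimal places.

N = 105492. Term for each stratum: Wₕ²sₕ²/nₕ·(1−nₕ/Nₕ).
Var(x̄_st) = 0.0006303819 + 0.0034653743 + 0.0003203412 = 0.0044160975 → 0.0044161.

0.0044161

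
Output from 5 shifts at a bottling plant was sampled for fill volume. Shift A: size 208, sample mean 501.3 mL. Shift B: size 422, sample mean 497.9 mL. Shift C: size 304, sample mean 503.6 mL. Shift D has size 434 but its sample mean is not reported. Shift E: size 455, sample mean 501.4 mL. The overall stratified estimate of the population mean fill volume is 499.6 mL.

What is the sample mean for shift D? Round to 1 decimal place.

Σ Nₕx̄ₕ = N·μ, so 434·x̄_D = 1823·499.6 − (208·501.3 + 422·497.9 + 304·503.6 + 455·501.4).
= 910770.8 − 695615.6 = 215155.2.
x̄_D = 215155.2 / 434 = 495.749... → 495.7.

495.7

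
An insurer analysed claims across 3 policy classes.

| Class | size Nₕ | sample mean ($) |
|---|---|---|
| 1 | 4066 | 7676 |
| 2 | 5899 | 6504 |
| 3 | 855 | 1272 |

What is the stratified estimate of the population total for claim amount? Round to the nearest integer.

Estimate total by summing Nₕ·x̄ₕ over strata.
4066·7676 + 5899·6504 + 855·1272 = 31210616 + 38367096 + 1087560 = 70665272.

70665272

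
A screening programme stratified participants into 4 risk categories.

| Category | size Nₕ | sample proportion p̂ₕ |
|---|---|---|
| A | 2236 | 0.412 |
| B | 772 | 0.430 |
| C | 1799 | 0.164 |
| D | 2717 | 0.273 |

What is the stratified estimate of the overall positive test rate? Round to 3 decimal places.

N = 2236 + 772 + 1799 + 2717 = 7524.
Overall proportion = Σ (Nₕ/N)·p̂ₕ.
Σ Nₕp̂ₕ = 921.232 + 331.96 + 295.036 + 741.741 = 2289.969.
2289.969 / 7524 = 0.30436... → 0.304.

0.304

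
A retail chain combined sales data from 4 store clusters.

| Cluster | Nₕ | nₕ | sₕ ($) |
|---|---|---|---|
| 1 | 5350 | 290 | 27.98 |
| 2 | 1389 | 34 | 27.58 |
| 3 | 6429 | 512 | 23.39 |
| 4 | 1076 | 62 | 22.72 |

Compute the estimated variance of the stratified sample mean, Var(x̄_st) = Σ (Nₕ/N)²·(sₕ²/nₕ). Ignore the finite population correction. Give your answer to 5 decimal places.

N = 14244; Wₕ = Nₕ/N.
cluster 1: (5350/14244)²·27.98²/290 = 0.38083868
cluster 2: (1389/14244)²·27.58²/34 = 0.21274050
cluster 3: (6429/14244)²·23.39²/512 = 0.21767743
cluster 4: (1076/14244)²·22.72²/62 = 0.04751006
Sum = 0.85876667 → 0.85877.

0.85877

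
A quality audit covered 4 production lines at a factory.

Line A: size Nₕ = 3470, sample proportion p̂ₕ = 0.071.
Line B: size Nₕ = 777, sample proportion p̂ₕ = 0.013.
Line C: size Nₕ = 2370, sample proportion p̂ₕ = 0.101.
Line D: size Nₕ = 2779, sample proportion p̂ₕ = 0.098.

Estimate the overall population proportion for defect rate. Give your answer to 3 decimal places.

0.082

N = 3470 + 777 + 2370 + 2779 = 9396.
Overall proportion = Σ (Nₕ/N)·p̂ₕ.
Σ Nₕp̂ₕ = 246.37 + 10.101 + 239.37 + 272.342 = 768.183.
768.183 / 9396 = 0.08176... → 0.082.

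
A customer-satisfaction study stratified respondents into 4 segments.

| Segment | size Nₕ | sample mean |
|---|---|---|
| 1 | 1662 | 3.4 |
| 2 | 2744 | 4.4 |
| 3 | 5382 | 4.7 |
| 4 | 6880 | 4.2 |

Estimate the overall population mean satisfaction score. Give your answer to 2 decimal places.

4.31

x̄_st = (Σ Nₕx̄ₕ) / (Σ Nₕ) = (1662·3.4 + 2744·4.4 + 5382·4.7 + 6880·4.2) / 16668
= 71915.8 / 16668 = 4.3146... → 4.31.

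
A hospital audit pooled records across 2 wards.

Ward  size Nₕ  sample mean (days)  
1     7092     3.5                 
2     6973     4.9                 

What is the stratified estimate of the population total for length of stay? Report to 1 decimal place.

58989.7

Estimate total by summing Nₕ·x̄ₕ over strata.
7092·3.5 + 6973·4.9 = 24822 + 34167.7 = 58989.7.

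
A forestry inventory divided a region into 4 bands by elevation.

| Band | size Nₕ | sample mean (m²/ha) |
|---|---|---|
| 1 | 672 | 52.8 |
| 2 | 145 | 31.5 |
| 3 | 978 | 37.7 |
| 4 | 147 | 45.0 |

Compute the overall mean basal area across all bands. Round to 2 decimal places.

x̄_st = (Σ Nₕx̄ₕ) / (Σ Nₕ) = (672·52.8 + 145·31.5 + 978·37.7 + 147·45.0) / 1942
= 83534.7 / 1942 = 43.0148... → 43.01.

43.01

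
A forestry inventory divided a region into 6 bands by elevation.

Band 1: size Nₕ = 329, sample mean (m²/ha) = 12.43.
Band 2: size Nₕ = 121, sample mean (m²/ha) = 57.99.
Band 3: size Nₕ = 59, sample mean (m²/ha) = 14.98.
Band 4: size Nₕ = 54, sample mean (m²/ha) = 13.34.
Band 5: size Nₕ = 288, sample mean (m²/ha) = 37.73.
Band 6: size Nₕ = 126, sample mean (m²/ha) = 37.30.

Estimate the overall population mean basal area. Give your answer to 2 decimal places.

28.94

N = 329 + 121 + 59 + 54 + 288 + 126 = 977.
Weight each subgroup mean by Nₕ/N and sum.
Σ Nₕx̄ₕ = 329·12.43 + 121·57.99 + 59·14.98 + 54·13.34 + 288·37.73 + 126·37.30 = 4089.47 + 7016.79 + 883.82 + 720.36 + 10866.24 + 4699.8 = 28276.48.
Divide by N: 28276.48 / 977 = 28.9421... → 28.94.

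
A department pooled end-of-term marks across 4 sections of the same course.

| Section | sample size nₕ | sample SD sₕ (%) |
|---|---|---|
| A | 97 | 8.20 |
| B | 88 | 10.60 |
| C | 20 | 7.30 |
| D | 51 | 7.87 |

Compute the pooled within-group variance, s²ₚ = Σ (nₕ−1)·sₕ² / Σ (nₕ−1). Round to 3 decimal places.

A: (97−1)·8.20² = 96·67.24 = 6455.04
B: (88−1)·10.60² = 87·112.36 = 9775.32
C: (20−1)·7.30² = 19·53.29 = 1012.51
D: (51−1)·7.87² = 50·61.9369 = 3096.845
Numerator = 20339.715; denominator = Σ(nₕ−1) = 252.
s²ₚ = 20339.715/252 = 80.71315... → 80.713.

80.713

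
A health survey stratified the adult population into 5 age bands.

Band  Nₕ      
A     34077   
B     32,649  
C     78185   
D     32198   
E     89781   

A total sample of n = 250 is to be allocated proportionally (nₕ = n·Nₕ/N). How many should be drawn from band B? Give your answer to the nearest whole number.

N = 34077 + 32649 + 78185 + 32198 + 89781 = 266890.
n_B = 250·32649/266890 = 30.583... → 31.

31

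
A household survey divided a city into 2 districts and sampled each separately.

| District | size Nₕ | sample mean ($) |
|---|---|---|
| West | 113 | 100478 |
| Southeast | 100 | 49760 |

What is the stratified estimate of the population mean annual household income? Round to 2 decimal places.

76666.73

N = 113 + 100 = 213.
The stratified mean weights each stratum mean by its population share Nₕ/N.
Σ Nₕx̄ₕ = 113·100478 + 100·49760 = 11354014 + 4976000 = 16330014.
Divide by N: 16330014 / 213 = 76666.7324... → 76666.73.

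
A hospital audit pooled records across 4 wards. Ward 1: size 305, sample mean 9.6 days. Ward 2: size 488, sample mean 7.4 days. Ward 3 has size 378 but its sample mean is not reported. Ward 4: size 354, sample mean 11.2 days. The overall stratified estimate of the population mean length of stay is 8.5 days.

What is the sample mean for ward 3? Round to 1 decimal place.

N = 305 + 488 + 378 + 354 = 1525.
Overall total = μ·N = 8.5·1525 = 12962.5.
Subtract the known strata: 305·9.6 + 488·7.4 + 354·11.2 = 10504.
Remaining total for ward 3: 12962.5 − 10504 = 2458.5.
Divide by its size: 2458.5 / 378 = 6.504... → 6.5.

6.5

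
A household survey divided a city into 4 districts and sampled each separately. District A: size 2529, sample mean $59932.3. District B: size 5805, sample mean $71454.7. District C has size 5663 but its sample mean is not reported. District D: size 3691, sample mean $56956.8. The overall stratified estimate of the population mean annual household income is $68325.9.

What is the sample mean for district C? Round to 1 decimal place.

76277.2

N = 2529 + 5805 + 5663 + 3691 = 17688.
Overall total = μ·N = 68325.9·17688 = 1208548519.2.
Subtract the known strata: 2529·59932.3 + 5805·71454.7 + 3691·56956.8 = 776590869.
Remaining total for district C: 1208548519.2 − 776590869 = 431957650.2.
Divide by its size: 431957650.2 / 5663 = 76277.176... → 76277.2.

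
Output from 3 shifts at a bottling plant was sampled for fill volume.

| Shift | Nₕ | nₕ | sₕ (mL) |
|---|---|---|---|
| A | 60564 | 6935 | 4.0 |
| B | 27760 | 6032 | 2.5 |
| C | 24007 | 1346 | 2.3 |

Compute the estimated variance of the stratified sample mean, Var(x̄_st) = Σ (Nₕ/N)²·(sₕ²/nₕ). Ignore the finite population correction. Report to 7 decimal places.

0.0009134

N = 112331; Wₕ = Nₕ/N.
shift A: (60564/112331)²·4.0²/6935 = 0.0006706615
shift B: (27760/112331)²·2.5²/6032 = 0.0000632788
shift C: (24007/112331)²·2.3²/1346 = 0.0001795094
Sum = 0.0009134497 → 0.0009134.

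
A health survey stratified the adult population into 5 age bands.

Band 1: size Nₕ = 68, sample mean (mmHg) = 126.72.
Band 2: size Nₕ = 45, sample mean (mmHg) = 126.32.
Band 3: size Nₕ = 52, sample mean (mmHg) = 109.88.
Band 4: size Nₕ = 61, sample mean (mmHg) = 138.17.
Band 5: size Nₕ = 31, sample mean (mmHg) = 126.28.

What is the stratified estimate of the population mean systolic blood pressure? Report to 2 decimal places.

125.91

N = 257; weights Wₕ = Nₕ/N = (0.2646, 0.1751, 0.2023, 0.2374, 0.1206).
x̄_st = Σ Wₕ·x̄ₕ = 0.2646·126.72 + 0.1751·126.32 + 0.2023·109.88 + 0.2374·138.17 + 0.1206·126.28 ≈ 125.9073...
→ 125.91.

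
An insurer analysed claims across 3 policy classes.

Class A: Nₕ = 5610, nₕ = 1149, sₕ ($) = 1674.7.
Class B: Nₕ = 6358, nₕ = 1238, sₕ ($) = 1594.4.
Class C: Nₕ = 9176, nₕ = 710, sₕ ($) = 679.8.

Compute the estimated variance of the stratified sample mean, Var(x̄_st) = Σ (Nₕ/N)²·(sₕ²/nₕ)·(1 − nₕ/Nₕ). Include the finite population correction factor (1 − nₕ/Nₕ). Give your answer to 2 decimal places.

N = 21144. Term for each stratum: Wₕ²sₕ²/nₕ·(1−nₕ/Nₕ).
Var(x̄_st) = 136.63904 + 149.51684 + 113.09967 = 399.25555 → 399.26.

399.26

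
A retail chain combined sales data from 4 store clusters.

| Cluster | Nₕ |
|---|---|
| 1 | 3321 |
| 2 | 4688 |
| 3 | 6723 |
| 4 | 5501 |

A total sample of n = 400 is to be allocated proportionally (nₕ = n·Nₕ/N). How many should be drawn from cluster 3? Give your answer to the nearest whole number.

Share of cluster 3 = 6723/20233 = 0.33228.
Allocate 400 × 0.33228 = 132.912... → 133.

133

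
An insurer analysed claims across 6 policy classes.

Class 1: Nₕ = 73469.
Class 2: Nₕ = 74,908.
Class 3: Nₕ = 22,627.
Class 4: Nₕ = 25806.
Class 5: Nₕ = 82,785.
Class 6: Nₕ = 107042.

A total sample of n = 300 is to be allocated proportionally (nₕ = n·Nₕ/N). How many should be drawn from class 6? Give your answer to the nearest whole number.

83

N = 73469 + 74908 + 22627 + 25806 + 82785 + 107042 = 386637.
n_6 = 300·107042/386637 = 83.056... → 83.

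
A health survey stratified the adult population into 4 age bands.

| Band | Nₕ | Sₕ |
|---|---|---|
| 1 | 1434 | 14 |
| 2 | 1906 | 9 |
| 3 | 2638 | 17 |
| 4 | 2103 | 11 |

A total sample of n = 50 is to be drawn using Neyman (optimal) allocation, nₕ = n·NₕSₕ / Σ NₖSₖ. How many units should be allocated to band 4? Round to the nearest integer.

11

Σ NₕSₕ = 1434·14 + 1906·9 + 2638·17 + 2103·11 = 105209.
Share for 4: 23133/105209 = 0.21988.
n_4 = 50 × 0.21988 = 10.994... → 11.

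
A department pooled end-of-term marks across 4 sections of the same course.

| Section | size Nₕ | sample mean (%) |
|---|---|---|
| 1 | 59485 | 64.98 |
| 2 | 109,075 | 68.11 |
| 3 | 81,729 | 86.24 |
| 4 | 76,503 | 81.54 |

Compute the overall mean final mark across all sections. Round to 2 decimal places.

75.22

N = 59485 + 109075 + 81729 + 76503 = 326792.
Weight each subgroup mean by Nₕ/N and sum.
Σ Nₕx̄ₕ = 59485·64.98 + 109075·68.11 + 81729·86.24 + 76503·81.54 = 3865335.3 + 7429098.25 + 7048308.96 + 6238054.62 = 24580797.13.
Divide by N: 24580797.13 / 326792 = 75.2185... → 75.22.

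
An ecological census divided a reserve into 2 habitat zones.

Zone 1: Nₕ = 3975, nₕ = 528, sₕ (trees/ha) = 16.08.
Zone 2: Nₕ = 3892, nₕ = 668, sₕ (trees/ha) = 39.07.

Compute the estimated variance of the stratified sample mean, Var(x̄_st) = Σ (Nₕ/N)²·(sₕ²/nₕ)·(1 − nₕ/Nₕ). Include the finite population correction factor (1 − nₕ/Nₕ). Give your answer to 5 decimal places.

N = 7867. Term for each stratum: Wₕ²sₕ²/nₕ·(1−nₕ/Nₕ).
Var(x̄_st) = 0.10841722 + 0.46329747 = 0.57171469 → 0.57171.

0.57171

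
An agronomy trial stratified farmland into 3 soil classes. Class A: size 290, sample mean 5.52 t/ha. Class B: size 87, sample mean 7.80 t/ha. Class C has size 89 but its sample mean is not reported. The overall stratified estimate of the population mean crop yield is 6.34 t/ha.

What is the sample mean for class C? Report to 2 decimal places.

N = 290 + 87 + 89 = 466.
Overall total = μ·N = 6.34·466 = 2954.44.
Subtract the known strata: 290·5.52 + 87·7.80 = 2279.4.
Remaining total for class C: 2954.44 − 2279.4 = 675.04.
Divide by its size: 675.04 / 89 = 7.5847... → 7.58.

7.58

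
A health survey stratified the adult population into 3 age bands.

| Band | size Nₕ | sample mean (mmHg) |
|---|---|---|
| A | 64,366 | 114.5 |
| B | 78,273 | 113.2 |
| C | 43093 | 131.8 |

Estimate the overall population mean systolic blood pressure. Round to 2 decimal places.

117.97

N = 185732; weights Wₕ = Nₕ/N = (0.3466, 0.4214, 0.2320).
x̄_st = Σ Wₕ·x̄ₕ = 0.3466·114.5 + 0.4214·113.2 + 0.2320·131.8 ≈ 117.9660...
→ 117.97.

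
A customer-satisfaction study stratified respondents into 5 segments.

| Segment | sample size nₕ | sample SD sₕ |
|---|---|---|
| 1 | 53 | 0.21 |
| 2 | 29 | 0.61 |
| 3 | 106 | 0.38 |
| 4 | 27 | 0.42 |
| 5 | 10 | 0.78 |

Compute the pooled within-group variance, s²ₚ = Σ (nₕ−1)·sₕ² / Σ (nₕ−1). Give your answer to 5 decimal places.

0.17244

1: (53−1)·0.21² = 52·0.0441 = 2.2932
2: (29−1)·0.61² = 28·0.3721 = 10.4188
3: (106−1)·0.38² = 105·0.1444 = 15.162
4: (27−1)·0.42² = 26·0.1764 = 4.5864
5: (10−1)·0.78² = 9·0.6084 = 5.4756
Numerator = 37.936; denominator = Σ(nₕ−1) = 220.
s²ₚ = 37.936/220 = 0.1724364... → 0.17244.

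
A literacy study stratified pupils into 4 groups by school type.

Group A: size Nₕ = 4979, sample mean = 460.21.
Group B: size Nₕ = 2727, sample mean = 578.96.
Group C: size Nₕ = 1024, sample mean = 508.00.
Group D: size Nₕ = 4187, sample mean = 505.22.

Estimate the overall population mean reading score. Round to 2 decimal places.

x̄_st = (Σ Nₕx̄ₕ) / (Σ Nₕ) = (4979·460.21 + 2727·578.96 + 1024·508.00 + 4187·505.22) / 12917
= 6505757.65 / 12917 = 503.6586... → 503.66.

503.66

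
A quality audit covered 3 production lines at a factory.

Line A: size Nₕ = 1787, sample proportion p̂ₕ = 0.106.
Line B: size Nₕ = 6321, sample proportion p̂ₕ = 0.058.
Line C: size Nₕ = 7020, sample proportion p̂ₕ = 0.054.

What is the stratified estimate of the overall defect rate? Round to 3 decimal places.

N = 1787 + 6321 + 7020 = 15128.
Overall proportion = Σ (Nₕ/N)·p̂ₕ.
Σ Nₕp̂ₕ = 189.422 + 366.618 + 379.08 = 935.12.
935.12 / 15128 = 0.06181... → 0.062.

0.062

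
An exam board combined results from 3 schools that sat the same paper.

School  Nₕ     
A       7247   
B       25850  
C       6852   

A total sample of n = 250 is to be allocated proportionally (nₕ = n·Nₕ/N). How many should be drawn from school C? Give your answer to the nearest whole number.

43

Share of school C = 6852/39949 = 0.17152.
Allocate 250 × 0.17152 = 42.880... → 43.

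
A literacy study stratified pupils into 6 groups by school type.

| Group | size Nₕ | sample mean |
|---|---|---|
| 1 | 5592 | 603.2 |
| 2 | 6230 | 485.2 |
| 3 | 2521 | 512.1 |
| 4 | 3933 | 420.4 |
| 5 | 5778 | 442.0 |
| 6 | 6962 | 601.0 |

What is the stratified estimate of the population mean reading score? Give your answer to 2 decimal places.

518.39

N = 31016; weights Wₕ = Nₕ/N = (0.1803, 0.2009, 0.0813, 0.1268, 0.1863, 0.2245).
x̄_st = Σ Wₕ·x̄ₕ = 0.1803·603.2 + 0.2009·485.2 + 0.0813·512.1 + 0.1268·420.4 + 0.1863·442.0 + 0.2245·601.0 ≈ 518.3894...
→ 518.39.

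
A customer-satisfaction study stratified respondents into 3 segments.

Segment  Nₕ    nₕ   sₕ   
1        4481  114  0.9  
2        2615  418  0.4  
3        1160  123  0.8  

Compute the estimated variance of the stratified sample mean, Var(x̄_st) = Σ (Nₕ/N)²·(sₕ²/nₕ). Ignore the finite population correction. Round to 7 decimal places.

0.0022342

N = 8256. Term for each stratum: Wₕ²sₕ²/nₕ.
Var(x̄_st) = 0.0020931034 + 0.0000384015 + 0.0001027192 = 0.0022342240 → 0.0022342.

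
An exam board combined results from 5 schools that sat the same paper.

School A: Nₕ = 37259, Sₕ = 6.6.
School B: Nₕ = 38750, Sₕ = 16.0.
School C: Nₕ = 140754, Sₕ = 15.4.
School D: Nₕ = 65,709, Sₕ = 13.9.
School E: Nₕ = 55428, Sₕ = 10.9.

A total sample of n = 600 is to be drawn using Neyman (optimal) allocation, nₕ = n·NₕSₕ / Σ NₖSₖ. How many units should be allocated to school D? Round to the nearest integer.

Σ NₕSₕ = 37259·6.6 + 38750·16.0 + 140754·15.4 + 65709·13.9 + 55428·10.9 = 4551041.3.
Share for D: 913355.1/4551041.3 = 0.20069.
n_D = 600 × 0.20069 = 120.415... → 120.

120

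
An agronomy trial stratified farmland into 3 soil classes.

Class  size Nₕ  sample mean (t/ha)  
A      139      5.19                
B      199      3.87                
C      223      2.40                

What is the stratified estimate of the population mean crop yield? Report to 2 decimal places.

3.61

x̄_st = (Σ Nₕx̄ₕ) / (Σ Nₕ) = (139·5.19 + 199·3.87 + 223·2.40) / 561
= 2026.74 / 561 = 3.6127... → 3.61.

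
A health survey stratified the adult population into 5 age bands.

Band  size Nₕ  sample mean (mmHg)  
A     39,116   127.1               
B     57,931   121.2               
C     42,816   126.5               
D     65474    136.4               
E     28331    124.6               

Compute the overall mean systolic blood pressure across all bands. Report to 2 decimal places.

N = 39116 + 57931 + 42816 + 65474 + 28331 = 233668.
Overall mean = Σ (Nₕ/N)·x̄ₕ — weight by population share, not a simple average.
Σ Nₕx̄ₕ = 39116·127.1 + 57931·121.2 + 42816·126.5 + 65474·136.4 + 28331·124.6 = 4971643.6 + 7021237.2 + 5416224 + 8930653.6 + 3530042.6 = 29869801.
Divide by N: 29869801 / 233668 = 127.8301... → 127.83.

127.83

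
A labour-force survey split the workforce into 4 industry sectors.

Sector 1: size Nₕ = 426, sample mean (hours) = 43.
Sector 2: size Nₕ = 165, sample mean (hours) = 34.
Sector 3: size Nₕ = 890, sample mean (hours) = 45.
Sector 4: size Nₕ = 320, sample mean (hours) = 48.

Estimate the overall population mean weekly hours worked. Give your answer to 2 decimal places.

N = 426 + 165 + 890 + 320 = 1801.
The stratified mean weights each stratum mean by its population share Nₕ/N.
Σ Nₕx̄ₕ = 426·43 + 165·34 + 890·45 + 320·48 = 18318 + 5610 + 40050 + 15360 = 79338.
Divide by N: 79338 / 1801 = 44.0522... → 44.05.

44.05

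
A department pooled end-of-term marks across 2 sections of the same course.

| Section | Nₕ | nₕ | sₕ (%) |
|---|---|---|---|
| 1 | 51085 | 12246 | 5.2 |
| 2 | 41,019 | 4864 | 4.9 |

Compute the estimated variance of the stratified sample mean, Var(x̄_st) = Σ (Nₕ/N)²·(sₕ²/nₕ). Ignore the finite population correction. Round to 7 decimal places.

N = 92104; Wₕ = Nₕ/N.
section 1: (51085/92104)²·5.2²/12246 = 0.0006792697
section 2: (41019/92104)²·4.9²/4864 = 0.0009790655
Sum = 0.0016583352 → 0.0016583.

0.0016583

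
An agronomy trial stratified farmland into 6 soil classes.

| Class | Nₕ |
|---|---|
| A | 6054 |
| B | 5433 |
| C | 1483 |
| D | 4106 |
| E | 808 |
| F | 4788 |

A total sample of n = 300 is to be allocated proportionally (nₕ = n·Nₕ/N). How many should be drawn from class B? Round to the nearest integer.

Share of class B = 5433/22672 = 0.23963.
Allocate 300 × 0.23963 = 71.890... → 72.

72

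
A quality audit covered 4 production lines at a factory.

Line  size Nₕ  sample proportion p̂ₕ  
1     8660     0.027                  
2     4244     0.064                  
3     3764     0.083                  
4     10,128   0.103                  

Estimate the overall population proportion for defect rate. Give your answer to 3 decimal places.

Wₕ = Nₕ/N with N = 26796: 0.3232, 0.1584, 0.1405, 0.3780.
p̂_st = 0.3232·0.027 + 0.1584·0.064 + 0.1405·0.083 + 0.3780·0.103 ≈ 0.06945... → 0.069.

0.069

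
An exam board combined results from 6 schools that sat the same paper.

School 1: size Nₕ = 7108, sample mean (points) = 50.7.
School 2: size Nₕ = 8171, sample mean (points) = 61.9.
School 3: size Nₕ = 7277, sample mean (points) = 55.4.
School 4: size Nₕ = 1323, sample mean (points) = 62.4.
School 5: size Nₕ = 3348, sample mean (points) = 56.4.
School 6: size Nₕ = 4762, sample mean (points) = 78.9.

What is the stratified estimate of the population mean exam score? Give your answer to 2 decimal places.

59.91

x̄_st = (Σ Nₕx̄ₕ) / (Σ Nₕ) = (7108·50.7 + 8171·61.9 + 7277·55.4 + 1323·62.4 + 3348·56.4 + 4762·78.9) / 31989
= 1916410.5 / 31989 = 59.9084... → 59.91.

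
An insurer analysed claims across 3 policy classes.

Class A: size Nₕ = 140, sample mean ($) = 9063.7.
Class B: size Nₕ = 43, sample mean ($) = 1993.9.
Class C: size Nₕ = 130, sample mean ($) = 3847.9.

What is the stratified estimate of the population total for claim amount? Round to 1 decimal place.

1854882.7

Population total = Σ Nₕ·x̄ₕ (each stratum's size times its mean).
140·9063.7 + 43·1993.9 + 130·3847.9 = 1268918 + 85737.7 + 500227 = 1854882.7.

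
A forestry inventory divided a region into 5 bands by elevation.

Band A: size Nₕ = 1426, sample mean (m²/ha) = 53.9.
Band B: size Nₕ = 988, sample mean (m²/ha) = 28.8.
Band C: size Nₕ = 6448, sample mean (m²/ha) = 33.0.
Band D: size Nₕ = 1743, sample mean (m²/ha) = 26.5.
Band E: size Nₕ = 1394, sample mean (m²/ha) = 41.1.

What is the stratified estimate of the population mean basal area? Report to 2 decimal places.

x̄_st = (Σ Nₕx̄ₕ) / (Σ Nₕ) = (1426·53.9 + 988·28.8 + 6448·33.0 + 1743·26.5 + 1394·41.1) / 11999
= 421582.7 / 11999 = 35.1348... → 35.13.

35.13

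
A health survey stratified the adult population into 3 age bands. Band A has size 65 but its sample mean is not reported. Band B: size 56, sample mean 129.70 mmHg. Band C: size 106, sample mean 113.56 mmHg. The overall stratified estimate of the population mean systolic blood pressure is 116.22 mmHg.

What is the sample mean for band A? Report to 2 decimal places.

Σ Nₕx̄ₕ = N·μ, so 65·x̄_A = 227·116.22 − (56·129.70 + 106·113.56).
= 26381.94 − 19300.56 = 7081.38.
x̄_A = 7081.38 / 65 = 108.9443... → 108.94.

108.94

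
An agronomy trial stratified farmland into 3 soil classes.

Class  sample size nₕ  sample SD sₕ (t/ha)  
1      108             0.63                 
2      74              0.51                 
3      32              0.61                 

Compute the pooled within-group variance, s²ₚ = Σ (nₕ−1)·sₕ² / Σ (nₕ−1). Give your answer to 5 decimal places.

Degrees of freedom: 107 + 73 + 31 = 211.
Σ(nₕ−1)sₕ² = 107·0.3969 + 73·0.2601 + 31·0.3721 = 72.9907.
s²ₚ = 72.9907 / 211 = 0.3459275... → 0.34593.

0.34593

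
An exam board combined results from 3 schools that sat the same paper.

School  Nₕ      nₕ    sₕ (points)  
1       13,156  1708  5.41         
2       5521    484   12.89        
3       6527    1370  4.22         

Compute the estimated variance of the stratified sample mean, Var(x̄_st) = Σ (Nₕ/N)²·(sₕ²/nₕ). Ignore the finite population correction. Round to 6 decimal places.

N = 25204. Term for each stratum: Wₕ²sₕ²/nₕ.
Var(x̄_st) = 0.004668909 + 0.016472406 + 0.000871751 = 0.022013066 → 0.022013.

0.022013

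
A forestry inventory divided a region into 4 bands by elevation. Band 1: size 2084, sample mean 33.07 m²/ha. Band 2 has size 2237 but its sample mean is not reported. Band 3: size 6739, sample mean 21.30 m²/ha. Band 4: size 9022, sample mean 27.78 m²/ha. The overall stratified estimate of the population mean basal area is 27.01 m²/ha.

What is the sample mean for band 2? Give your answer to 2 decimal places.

Σ Nₕx̄ₕ = N·μ, so 2237·x̄_2 = 20082·27.01 − (2084·33.07 + 6739·21.30 + 9022·27.78).
= 542414.82 − 463089.74 = 79325.08.
x̄_2 = 79325.08 / 2237 = 35.4605... → 35.46.

35.46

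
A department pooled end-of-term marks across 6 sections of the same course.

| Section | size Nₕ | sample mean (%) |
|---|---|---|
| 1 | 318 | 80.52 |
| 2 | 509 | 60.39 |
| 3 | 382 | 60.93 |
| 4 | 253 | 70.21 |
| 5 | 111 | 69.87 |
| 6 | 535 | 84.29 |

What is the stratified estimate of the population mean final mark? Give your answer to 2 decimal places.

x̄_st = (Σ Nₕx̄ₕ) / (Σ Nₕ) = (318·80.52 + 509·60.39 + 382·60.93 + 253·70.21 + 111·69.87 + 535·84.29) / 2108
= 150232.98 / 2108 = 71.2680... → 71.27.

71.27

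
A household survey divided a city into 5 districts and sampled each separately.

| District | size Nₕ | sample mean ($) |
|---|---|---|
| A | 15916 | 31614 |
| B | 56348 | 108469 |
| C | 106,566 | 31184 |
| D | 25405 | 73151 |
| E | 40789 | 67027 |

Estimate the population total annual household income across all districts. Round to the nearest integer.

14530699238

Population total = Σ Nₕ·x̄ₕ (each stratum's size times its mean).
15916·31614 + 56348·108469 + 106566·31184 + 25405·73151 + 40789·67027 = 503168424 + 6112011212 + 3323154144 + 1858401155 + 2733964303 = 14530699238.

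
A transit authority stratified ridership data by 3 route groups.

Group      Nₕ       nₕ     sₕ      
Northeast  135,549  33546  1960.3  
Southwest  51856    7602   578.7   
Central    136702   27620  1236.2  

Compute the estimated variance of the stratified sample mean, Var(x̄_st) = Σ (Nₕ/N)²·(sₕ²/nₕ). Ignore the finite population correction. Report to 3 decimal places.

N = 324107; Wₕ = Nₕ/N.
group Northeast: (135549/324107)²·1960.3²/33546 = 20.036421
group Southwest: (51856/324107)²·578.7²/7602 = 1.127717
group Central: (136702/324107)²·1236.2²/27620 = 9.842983
Sum = 31.007121 → 31.007.

31.007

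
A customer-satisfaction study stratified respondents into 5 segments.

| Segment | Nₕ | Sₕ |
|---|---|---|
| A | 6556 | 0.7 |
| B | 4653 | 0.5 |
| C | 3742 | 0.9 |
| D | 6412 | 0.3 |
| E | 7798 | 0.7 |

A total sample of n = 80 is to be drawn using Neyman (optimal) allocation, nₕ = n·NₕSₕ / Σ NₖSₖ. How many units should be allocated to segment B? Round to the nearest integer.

11

Σ NₕSₕ = 6556·0.7 + 4653·0.5 + 3742·0.9 + 6412·0.3 + 7798·0.7 = 17665.7.
Share for B: 2326.5/17665.7 = 0.13170.
n_B = 80 × 0.13170 = 10.536... → 11.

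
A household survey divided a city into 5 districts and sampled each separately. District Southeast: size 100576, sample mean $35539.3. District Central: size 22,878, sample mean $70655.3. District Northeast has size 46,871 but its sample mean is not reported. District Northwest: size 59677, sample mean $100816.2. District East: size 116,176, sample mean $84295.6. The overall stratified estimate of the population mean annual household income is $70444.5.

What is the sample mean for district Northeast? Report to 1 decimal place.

N = 100576 + 22878 + 46871 + 59677 + 116176 = 346178.
Overall total = μ·N = 70444.5·346178 = 24386336121.
Subtract the known strata: 100576·35539.3 + 22878·70655.3 + 59677·100816.2 + 116176·84295.6 = 21000386583.2.
Remaining total for district Northeast: 24386336121 − 21000386583.2 = 3385949537.8.
Divide by its size: 3385949537.8 / 46871 = 72239.755... → 72239.8.

72239.8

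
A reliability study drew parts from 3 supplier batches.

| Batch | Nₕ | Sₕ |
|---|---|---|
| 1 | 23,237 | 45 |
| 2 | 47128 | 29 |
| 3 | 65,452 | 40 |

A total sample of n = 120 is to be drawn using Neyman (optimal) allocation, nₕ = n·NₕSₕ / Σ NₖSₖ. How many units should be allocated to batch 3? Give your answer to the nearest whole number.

1: NₕSₕ = 23237·45 = 1045665
2: NₕSₕ = 47128·29 = 1366712
3: NₕSₕ = 65452·40 = 2618080
Σ NₕSₕ = 5030457.
n_3 = 120·2618080/5030457 = 62.453... → 62.

62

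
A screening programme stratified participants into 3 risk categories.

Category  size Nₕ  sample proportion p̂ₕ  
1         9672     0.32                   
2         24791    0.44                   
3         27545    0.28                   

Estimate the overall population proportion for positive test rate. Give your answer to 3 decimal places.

Wₕ = Nₕ/N with N = 62008: 0.1560, 0.3998, 0.4442.
p̂_st = 0.1560·0.32 + 0.3998·0.44 + 0.4442·0.28 ≈ 0.35021... → 0.350.

0.350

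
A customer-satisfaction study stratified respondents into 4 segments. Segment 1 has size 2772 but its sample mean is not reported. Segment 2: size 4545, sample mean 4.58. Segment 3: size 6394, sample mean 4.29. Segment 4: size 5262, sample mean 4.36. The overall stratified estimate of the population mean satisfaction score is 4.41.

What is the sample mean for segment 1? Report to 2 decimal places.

4.50

N = 2772 + 4545 + 6394 + 5262 = 18973.
Overall total = μ·N = 4.41·18973 = 83670.93.
Subtract the known strata: 4545·4.58 + 6394·4.29 + 5262·4.36 = 71188.68.
Remaining total for segment 1: 83670.93 − 71188.68 = 12482.25.
Divide by its size: 12482.25 / 2772 = 4.5030... → 4.50.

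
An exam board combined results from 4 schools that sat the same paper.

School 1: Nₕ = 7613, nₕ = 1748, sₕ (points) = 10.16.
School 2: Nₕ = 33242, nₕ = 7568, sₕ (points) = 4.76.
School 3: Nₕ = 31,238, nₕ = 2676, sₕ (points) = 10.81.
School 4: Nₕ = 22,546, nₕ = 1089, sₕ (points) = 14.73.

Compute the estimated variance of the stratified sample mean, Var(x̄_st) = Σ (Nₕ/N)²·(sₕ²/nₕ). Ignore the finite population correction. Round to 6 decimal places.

0.016817

N = 94639. Term for each stratum: Wₕ²sₕ²/nₕ.
Var(x̄_st) = 0.000382135 + 0.000369374 + 0.004757638 + 0.011307754 = 0.016816902 → 0.016817.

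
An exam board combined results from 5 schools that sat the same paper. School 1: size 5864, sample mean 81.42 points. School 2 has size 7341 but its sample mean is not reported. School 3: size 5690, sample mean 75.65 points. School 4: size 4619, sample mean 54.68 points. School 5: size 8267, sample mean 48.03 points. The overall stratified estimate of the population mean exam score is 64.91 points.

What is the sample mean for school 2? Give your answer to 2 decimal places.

68.84

N = 5864 + 7341 + 5690 + 4619 + 8267 = 31781.
Overall total = μ·N = 64.91·31781 = 2062904.71.
Subtract the known strata: 5864·81.42 + 5690·75.65 + 4619·54.68 + 8267·48.03 = 1557526.31.
Remaining total for school 2: 2062904.71 − 1557526.31 = 505378.4.
Divide by its size: 505378.4 / 7341 = 68.8433... → 68.84.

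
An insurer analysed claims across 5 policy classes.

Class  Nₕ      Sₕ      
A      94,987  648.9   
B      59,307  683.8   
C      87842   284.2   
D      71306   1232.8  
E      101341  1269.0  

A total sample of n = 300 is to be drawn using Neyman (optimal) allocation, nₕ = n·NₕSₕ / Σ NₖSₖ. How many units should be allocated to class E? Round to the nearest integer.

112

Σ NₕSₕ = 94987·648.9 + 59307·683.8 + 87842·284.2 + 71306·1232.8 + 101341·1269.0 = 343663653.1.
Share for E: 128601729/343663653.1 = 0.37421.
n_E = 300 × 0.37421 = 112.262... → 112.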